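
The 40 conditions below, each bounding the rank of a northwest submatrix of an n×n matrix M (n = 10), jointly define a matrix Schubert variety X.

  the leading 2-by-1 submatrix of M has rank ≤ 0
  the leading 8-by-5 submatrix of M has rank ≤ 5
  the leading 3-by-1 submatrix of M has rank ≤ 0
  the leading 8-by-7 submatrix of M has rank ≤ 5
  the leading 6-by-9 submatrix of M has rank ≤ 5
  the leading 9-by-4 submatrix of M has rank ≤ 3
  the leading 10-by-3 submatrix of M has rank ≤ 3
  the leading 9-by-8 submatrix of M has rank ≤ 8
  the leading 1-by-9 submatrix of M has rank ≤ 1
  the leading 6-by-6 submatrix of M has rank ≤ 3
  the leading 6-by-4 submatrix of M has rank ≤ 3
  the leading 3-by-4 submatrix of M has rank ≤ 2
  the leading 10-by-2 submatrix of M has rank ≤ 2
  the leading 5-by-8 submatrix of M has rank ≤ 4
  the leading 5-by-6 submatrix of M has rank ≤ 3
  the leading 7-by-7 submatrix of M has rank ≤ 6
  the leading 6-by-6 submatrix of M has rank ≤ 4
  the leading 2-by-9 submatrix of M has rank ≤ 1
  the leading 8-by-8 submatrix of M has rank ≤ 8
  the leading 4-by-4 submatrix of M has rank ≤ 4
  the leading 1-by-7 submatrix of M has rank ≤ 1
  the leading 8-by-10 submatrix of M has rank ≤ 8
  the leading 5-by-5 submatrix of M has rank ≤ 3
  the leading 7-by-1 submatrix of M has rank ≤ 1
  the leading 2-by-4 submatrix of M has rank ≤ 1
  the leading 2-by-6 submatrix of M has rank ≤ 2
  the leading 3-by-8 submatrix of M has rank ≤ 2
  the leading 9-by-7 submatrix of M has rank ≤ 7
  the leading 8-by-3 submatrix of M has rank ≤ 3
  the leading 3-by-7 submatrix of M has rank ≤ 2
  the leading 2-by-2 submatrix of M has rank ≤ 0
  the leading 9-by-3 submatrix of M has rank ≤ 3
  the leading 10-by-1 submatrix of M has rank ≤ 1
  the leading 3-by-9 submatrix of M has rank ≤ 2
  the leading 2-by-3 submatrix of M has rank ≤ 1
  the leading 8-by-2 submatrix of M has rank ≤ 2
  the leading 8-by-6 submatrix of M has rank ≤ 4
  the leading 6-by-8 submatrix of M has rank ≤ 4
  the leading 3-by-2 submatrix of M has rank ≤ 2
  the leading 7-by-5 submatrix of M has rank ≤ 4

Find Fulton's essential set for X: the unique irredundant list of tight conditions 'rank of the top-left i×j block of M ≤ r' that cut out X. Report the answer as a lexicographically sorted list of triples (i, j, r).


Reconstructing r_w from the 40 given conditions:

  i=1: 0, 0, 1, 1, 1, 1, 1, 1, 1, 1
  i=2: 0, 0, 1, 1, 1, 1, 1, 1, 1, 2
  i=3: 0, 1, 2, 2, 2, 2, 2, 2, 2, 3
  i=4: 1, 2, 3, 3, 3, 3, 3, 3, 3, 4
  i=5: 1, 2, 3, 3, 3, 3, 4, 4, 4, 5
  i=6: 1, 2, 3, 3, 3, 3, 4, 4, 5, 6
  i=7: 1, 2, 3, 3, 4, 4, 5, 5, 6, 7
  i=8: 1, 2, 3, 3, 4, 4, 5, 6, 7, 8
  i=9: 1, 2, 3, 3, 4, 5, 6, 7, 8, 9
  i=10: 1, 2, 3, 4, 5, 6, 7, 8, 9, 10

reading off 1-entries of Δ²R: w = (3, 10, 2, 1, 7, 9, 5, 8, 6, 4).

ℓ(w)=22; the 7 essential cells (i,j,r):

[(2, 2, 0), (2, 9, 1), (3, 1, 0), (6, 6, 3), (6, 8, 4), (8, 6, 4), (9, 4, 3)]


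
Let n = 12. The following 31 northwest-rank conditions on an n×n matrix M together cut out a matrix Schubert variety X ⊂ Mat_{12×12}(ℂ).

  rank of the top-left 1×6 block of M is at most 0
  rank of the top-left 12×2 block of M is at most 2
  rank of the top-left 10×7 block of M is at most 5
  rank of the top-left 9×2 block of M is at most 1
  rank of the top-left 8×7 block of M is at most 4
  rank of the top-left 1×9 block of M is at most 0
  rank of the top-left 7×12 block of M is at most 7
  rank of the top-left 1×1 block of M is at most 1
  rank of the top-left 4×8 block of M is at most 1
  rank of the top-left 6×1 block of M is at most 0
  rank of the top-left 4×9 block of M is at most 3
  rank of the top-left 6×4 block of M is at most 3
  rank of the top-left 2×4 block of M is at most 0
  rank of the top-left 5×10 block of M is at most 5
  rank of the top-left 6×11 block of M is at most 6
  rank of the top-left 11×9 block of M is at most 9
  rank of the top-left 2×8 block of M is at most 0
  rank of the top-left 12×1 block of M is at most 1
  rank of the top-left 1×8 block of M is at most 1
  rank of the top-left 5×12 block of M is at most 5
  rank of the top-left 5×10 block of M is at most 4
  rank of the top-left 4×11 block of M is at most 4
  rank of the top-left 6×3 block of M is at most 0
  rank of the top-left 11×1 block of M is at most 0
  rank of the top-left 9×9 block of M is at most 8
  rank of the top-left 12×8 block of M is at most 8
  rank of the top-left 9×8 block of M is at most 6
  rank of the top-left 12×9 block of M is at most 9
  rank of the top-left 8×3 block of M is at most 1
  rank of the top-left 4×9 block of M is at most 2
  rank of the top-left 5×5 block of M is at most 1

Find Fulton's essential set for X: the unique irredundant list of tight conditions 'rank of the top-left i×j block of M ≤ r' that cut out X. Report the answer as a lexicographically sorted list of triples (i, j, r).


Computing R[i][j] = min implied NW-rank bound (n=12, 31 conditions):

  0, 0, 0, 0, 0, 0, 0, 0, 0, 1, 1, 1
  0, 0, 0, 0, 0, 0, 0, 0, 1, 2, 2, 2
  0, 0, 0, 1, 1, 1, 1, 1, 2, 3, 3, 3
  0, 0, 0, 1, 1, 1, 1, 1, 2, 3, 4, 4
  0, 0, 0, 1, 1, 2, 2, 2, 3, 4, 5, 5
  0, 0, 0, 1, 2, 3, 3, 3, 4, 5, 6, 6
  0, 1, 1, 2, 3, 4, 4, 4, 5, 6, 7, 7
  0, 1, 1, 2, 3, 4, 4, 5, 6, 7, 8, 8
  0, 1, 2, 3, 4, 5, 5, 6, 7, 8, 9, 9
  0, 1, 2, 3, 4, 5, 5, 6, 7, 8, 9, 10
  0, 1, 2, 3, 4, 5, 6, 7, 8, 9, 10, 11
  1, 2, 3, 4, 5, 6, 7, 8, 9, 10, 11, 12

giving w = (10, 9, 4, 11, 6, 5, 2, 8, 3, 12, 7, 1) via Δ²R.

Fulton essential set (9 of the 42 Rothe cells):

[(1, 9, 0), (2, 8, 0), (4, 8, 1), (5, 5, 1), (6, 3, 0), (8, 3, 1), (8, 7, 4), (10, 7, 5), (11, 1, 0)]


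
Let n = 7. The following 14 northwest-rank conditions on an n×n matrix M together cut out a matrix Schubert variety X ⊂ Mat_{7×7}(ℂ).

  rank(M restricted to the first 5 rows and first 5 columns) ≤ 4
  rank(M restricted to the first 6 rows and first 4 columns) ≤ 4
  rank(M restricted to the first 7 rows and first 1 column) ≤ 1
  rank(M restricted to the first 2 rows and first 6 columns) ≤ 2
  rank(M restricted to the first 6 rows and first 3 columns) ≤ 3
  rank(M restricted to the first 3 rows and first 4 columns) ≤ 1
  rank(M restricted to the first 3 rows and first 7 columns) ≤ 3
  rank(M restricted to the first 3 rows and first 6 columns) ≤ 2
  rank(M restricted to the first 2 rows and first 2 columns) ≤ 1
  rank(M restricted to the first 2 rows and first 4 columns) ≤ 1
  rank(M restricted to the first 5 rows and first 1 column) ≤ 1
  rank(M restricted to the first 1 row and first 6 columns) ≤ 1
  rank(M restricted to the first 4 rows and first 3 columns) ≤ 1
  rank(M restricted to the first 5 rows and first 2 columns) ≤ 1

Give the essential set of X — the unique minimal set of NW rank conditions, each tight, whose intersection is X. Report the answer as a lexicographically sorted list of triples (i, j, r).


Rank table r_w(7×7) implied by the 14 constraints:

  i=1: 1 | 1 | 1 | 1 | 1 | 1 | 1
  i=2: 1 | 1 | 1 | 1 | 2 | 2 | 2
  i=3: 1 | 1 | 1 | 1 | 2 | 2 | 3
  i=4: 1 | 1 | 1 | 2 | 3 | 3 | 4
  i=5: 1 | 1 | 2 | 3 | 4 | 4 | 5
  i=6: 1 | 2 | 3 | 4 | 5 | 5 | 6
  i=7: 1 | 2 | 3 | 4 | 5 | 6 | 7

second differences of R give the permutation w = (1, 5, 7, 4, 3, 2, 6).

4 SE-corners of the 10-cell Rothe diagram give Ess(w):

[(3, 4, 1), (3, 6, 2), (4, 3, 1), (5, 2, 1)]


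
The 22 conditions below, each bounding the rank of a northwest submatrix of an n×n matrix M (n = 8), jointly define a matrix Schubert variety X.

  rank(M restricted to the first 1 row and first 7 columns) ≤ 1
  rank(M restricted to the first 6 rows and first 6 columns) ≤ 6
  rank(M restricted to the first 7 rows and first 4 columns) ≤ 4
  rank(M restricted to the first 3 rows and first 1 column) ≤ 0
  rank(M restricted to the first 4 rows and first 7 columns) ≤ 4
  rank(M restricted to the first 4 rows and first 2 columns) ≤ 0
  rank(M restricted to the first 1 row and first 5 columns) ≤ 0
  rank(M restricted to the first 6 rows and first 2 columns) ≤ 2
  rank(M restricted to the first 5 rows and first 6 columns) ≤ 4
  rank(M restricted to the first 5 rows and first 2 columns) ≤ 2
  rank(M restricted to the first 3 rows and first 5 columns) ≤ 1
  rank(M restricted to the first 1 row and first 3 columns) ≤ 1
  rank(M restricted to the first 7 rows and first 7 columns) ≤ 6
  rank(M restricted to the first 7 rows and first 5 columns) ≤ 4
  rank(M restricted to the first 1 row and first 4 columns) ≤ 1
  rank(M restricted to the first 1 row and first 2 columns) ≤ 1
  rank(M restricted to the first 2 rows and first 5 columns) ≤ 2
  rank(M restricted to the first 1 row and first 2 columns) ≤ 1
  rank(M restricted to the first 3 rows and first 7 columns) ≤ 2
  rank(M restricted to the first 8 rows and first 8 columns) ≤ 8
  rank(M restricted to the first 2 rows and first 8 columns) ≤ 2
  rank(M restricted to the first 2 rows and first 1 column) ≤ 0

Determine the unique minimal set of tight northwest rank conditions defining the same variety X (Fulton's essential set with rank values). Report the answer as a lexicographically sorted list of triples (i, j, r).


Computing R[i][j] = min implied NW-rank bound (n=8, 22 conditions):

  R[1]: 0  0  0  0  0  1  1  1
  R[2]: 0  0  1  1  1  2  2  2
  R[3]: 0  0  1  1  1  2  2  3
  R[4]: 0  0  1  2  2  3  3  4
  R[5]: 1  1  2  3  3  4  4  5
  R[6]: 1  2  3  4  4  5  5  6
  R[7]: 1  2  3  4  4  5  6  7
  R[8]: 1  2  3  4  5  6  7  8

giving w = (6, 3, 8, 4, 1, 2, 7, 5) via Δ²R.

|D(w)|=15, |Ess(w)|=5:

[(1, 5, 0), (3, 5, 1), (3, 7, 2), (4, 2, 0), (7, 5, 4)]


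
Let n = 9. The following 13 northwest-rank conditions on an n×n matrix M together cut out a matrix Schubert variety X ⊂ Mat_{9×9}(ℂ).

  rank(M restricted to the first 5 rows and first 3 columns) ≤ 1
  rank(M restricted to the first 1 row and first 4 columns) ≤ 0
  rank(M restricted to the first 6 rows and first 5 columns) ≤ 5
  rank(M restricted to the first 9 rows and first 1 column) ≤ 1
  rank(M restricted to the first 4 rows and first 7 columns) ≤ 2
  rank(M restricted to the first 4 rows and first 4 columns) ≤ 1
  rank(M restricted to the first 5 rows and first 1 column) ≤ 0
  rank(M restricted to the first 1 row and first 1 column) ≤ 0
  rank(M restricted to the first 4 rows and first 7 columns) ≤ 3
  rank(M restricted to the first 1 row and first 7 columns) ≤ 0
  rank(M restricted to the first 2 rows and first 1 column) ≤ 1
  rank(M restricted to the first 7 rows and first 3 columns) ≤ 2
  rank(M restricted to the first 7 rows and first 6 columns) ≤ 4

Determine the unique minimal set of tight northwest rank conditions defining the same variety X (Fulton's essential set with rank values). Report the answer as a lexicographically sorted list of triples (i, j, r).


Propagating the 13 rank bounds to every northwest block:

  0 | 0 | 0 | 0 | 0 | 0 | 0 | 1 | 1
  0 | 1 | 1 | 1 | 1 | 1 | 1 | 2 | 2
  0 | 1 | 1 | 1 | 2 | 2 | 2 | 3 | 3
  0 | 1 | 1 | 1 | 2 | 2 | 2 | 3 | 4
  0 | 1 | 1 | 2 | 3 | 3 | 3 | 4 | 5
  1 | 2 | 2 | 3 | 4 | 4 | 4 | 5 | 6
  1 | 2 | 2 | 3 | 4 | 4 | 5 | 6 | 7
  1 | 2 | 3 | 4 | 5 | 5 | 6 | 7 | 8
  1 | 2 | 3 | 4 | 5 | 6 | 7 | 8 | 9

so w = (8, 2, 5, 9, 4, 1, 7, 3, 6).

Fulton essential set (7 of the 20 Rothe cells):

[(1, 7, 0), (4, 4, 1), (4, 7, 2), (5, 1, 0), (5, 3, 1), (7, 3, 2), (7, 6, 4)]


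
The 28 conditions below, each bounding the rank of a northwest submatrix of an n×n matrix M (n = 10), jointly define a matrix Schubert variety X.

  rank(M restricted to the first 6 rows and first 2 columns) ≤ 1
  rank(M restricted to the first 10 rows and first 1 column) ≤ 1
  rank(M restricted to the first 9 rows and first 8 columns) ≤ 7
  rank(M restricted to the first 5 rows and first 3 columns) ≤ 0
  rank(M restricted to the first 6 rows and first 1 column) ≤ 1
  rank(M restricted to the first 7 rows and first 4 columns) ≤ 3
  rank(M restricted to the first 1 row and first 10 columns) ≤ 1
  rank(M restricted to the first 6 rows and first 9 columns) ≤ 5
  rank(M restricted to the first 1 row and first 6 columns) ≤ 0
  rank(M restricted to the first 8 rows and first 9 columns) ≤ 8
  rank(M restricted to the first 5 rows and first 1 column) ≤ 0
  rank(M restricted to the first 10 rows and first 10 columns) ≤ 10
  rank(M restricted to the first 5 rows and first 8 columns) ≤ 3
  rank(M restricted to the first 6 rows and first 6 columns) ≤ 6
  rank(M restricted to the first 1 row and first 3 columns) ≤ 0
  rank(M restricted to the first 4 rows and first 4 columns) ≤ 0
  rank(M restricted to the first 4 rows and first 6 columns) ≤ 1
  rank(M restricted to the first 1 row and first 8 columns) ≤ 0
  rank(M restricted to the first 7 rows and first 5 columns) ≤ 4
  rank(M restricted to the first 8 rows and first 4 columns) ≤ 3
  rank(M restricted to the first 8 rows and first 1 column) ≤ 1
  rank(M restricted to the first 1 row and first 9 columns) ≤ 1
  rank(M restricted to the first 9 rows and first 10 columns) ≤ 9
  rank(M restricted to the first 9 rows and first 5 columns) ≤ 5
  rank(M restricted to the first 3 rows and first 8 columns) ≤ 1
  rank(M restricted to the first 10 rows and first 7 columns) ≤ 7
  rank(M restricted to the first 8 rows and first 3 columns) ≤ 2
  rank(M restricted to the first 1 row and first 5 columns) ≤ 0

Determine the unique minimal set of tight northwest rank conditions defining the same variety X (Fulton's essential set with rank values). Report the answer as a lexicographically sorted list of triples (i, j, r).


The tightest implied rank at each (i,j), from the 28 conditions:

  row 1: 0 | 0 | 0 | 0 | 0 | 0 | 0 | 0 | 1 | 1
  row 2: 0 | 0 | 0 | 0 | 1 | 1 | 1 | 1 | 2 | 2
  row 3: 0 | 0 | 0 | 0 | 1 | 1 | 1 | 1 | 2 | 3
  row 4: 0 | 0 | 0 | 0 | 1 | 1 | 2 | 2 | 3 | 4
  row 5: 0 | 0 | 0 | 1 | 2 | 2 | 3 | 3 | 4 | 5
  row 6: 1 | 1 | 1 | 2 | 3 | 3 | 4 | 4 | 5 | 6
  row 7: 1 | 2 | 2 | 3 | 4 | 4 | 5 | 5 | 6 | 7
  row 8: 1 | 2 | 2 | 3 | 4 | 5 | 6 | 6 | 7 | 8
  row 9: 1 | 2 | 3 | 4 | 5 | 6 | 7 | 7 | 8 | 9
  row 10: 1 | 2 | 3 | 4 | 5 | 6 | 7 | 8 | 9 | 10

second differences of R give the permutation w = (9, 5, 10, 7, 4, 1, 2, 6, 3, 8).

Rothe diagram D(w) (28 cells), 6 SE-corners (essential conditions):

[(1, 8, 0), (3, 8, 1), (4, 4, 0), (4, 6, 1), (5, 3, 0), (8, 3, 2)]


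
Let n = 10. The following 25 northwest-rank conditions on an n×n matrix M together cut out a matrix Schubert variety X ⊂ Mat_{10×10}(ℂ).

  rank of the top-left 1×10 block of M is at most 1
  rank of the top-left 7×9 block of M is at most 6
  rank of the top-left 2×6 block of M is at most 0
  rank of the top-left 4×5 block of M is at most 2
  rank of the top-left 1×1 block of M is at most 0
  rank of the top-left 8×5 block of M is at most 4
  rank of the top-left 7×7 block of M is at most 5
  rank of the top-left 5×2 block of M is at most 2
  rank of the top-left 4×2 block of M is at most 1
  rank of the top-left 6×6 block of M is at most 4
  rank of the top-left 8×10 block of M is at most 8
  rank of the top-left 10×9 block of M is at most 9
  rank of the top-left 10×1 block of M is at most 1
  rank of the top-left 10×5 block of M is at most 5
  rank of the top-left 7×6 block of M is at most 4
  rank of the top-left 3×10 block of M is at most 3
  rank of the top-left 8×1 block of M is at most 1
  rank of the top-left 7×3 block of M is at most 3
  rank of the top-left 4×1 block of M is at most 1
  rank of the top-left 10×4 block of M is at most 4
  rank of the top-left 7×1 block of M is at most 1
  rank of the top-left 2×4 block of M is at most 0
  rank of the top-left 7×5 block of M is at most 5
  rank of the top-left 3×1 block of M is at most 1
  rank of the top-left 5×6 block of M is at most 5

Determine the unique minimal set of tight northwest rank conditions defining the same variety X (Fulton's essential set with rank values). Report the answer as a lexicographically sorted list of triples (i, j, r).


Propagating the 25 rank bounds to every northwest block:

  0  0  0  0  0  0  1  1  1  1
  0  0  0  0  0  0  1  2  2  2
  1  1  1  1  1  1  2  3  3  3
  1  1  2  2  2  2  3  4  4  4
  1  2  3  3  3  3  4  5  5  5
  1  2  3  4  4  4  5  6  6  6
  1  2  3  4  4  4  5  6  6  7
  1  2  3  4  4  5  6  7  7  8
  1  2  3  4  5  6  7  8  8  9
  1  2  3  4  5  6  7  8  9  10

second differences of R give the permutation w = (7, 8, 1, 3, 2, 4, 10, 6, 5, 9).

Fulton essential set (5 of the 17 Rothe cells):

[(2, 6, 0), (4, 2, 1), (7, 6, 4), (7, 9, 6), (8, 5, 4)]


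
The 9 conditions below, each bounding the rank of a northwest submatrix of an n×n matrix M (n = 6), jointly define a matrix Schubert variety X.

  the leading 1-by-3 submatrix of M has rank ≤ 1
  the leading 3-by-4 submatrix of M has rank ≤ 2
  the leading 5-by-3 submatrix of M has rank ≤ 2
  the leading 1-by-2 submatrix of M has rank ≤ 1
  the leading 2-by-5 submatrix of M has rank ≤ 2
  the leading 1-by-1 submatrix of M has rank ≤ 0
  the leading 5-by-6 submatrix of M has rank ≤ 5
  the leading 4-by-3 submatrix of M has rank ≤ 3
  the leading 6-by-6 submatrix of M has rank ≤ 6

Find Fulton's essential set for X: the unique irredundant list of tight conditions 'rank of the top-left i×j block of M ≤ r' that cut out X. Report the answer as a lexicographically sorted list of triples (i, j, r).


Reconstructing r_w from the 9 given conditions:

  row 1: 0, 1, 1, 1, 1, 1
  row 2: 1, 2, 2, 2, 2, 2
  row 3: 1, 2, 2, 2, 3, 3
  row 4: 1, 2, 2, 3, 4, 4
  row 5: 1, 2, 2, 3, 4, 5
  row 6: 1, 2, 3, 4, 5, 6

so w = (2, 1, 5, 4, 6, 3).

3 SE-corners of the 5-cell Rothe diagram give Ess(w):

[(1, 1, 0), (3, 4, 2), (5, 3, 2)]


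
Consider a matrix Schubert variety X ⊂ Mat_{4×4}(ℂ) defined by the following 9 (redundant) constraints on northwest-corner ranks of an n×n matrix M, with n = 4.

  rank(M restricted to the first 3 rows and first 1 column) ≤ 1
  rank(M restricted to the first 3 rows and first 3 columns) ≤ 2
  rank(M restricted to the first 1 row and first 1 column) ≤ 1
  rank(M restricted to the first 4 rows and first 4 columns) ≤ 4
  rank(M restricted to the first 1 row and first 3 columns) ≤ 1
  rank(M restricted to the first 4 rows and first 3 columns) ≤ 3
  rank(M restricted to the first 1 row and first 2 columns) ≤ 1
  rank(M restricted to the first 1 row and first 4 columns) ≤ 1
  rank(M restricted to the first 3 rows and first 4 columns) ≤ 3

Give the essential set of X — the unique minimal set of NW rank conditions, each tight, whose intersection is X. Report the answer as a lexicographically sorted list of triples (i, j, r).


Computing R[i][j] = min implied NW-rank bound (n=4, 9 conditions):

  row 1: 1 | 1 | 1 | 1
  row 2: 1 | 2 | 2 | 2
  row 3: 1 | 2 | 2 | 3
  row 4: 1 | 2 | 3 | 4

giving w = (1, 2, 4, 3) via Δ²R.

|D(w)|=1, |Ess(w)|=1:

[(3, 3, 2)]


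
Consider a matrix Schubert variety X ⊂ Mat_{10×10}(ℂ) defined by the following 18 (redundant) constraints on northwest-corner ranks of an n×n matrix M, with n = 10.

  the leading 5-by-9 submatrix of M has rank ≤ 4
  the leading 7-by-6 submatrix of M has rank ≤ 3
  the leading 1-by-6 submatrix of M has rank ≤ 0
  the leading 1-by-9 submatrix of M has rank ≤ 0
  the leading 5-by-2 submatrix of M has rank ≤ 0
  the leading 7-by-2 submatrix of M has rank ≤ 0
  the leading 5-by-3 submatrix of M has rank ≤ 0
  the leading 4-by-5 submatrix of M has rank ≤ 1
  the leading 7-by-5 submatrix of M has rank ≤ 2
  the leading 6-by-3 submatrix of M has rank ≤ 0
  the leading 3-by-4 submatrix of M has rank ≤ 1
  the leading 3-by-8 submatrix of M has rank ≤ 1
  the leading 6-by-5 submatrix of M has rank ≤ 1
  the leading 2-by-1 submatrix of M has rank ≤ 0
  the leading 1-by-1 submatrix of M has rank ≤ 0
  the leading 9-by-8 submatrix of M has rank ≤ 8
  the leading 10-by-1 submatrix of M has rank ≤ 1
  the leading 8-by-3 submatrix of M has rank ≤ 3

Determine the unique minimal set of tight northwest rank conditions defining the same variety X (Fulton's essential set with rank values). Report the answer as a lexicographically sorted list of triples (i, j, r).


Rank table r_w(10×10) implied by the 18 constraints:

  row 1: 0 0 0 0 0 0 0 0 0 1
  row 2: 0 0 0 1 1 1 1 1 1 2
  row 3: 0 0 0 1 1 1 1 1 2 3
  row 4: 0 0 0 1 1 2 2 2 3 4
  row 5: 0 0 0 1 1 2 3 3 4 5
  row 6: 0 0 0 1 1 2 3 4 5 6
  row 7: 0 0 1 2 2 3 4 5 6 7
  row 8: 1 1 2 3 3 4 5 6 7 8
  row 9: 1 2 3 4 4 5 6 7 8 9
  row 10: 1 2 3 4 5 6 7 8 9 10

so w = (10, 4, 9, 6, 7, 8, 3, 1, 2, 5).

Rothe diagram D(w) (33 cells), 5 SE-corners (essential conditions):

[(1, 9, 0), (3, 8, 1), (6, 3, 0), (6, 5, 1), (7, 2, 0)]


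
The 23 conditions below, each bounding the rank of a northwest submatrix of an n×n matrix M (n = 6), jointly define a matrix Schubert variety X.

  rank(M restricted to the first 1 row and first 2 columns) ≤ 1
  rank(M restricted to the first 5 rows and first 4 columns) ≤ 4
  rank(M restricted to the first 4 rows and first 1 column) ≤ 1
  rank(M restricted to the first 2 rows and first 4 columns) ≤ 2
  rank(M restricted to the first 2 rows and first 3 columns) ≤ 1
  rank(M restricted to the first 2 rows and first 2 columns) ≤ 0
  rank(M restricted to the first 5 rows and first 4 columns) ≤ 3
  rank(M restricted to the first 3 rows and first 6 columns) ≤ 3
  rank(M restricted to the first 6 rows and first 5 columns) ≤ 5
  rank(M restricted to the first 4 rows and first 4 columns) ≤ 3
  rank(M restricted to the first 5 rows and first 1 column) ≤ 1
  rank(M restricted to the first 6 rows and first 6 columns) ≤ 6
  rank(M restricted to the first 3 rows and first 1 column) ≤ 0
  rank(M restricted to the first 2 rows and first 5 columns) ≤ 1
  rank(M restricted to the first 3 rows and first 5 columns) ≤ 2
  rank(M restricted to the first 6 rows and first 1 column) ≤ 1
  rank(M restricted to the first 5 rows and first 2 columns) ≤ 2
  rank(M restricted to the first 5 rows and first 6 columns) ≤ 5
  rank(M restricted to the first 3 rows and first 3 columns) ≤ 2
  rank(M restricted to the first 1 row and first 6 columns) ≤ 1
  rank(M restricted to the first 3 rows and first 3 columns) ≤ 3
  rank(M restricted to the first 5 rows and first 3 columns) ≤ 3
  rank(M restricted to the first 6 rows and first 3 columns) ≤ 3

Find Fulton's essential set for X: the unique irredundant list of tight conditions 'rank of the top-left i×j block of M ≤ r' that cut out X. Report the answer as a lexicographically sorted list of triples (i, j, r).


Rank table r_w(6×6) implied by the 23 constraints:

  row 1: 0  0  1  1  1  1
  row 2: 0  0  1  1  1  2
  row 3: 0  1  2  2  2  3
  row 4: 1  2  3  3  3  4
  row 5: 1  2  3  3  4  5
  row 6: 1  2  3  4  5  6

reading off 1-entries of Δ²R: w = (3, 6, 2, 1, 5, 4).

Fulton essential set (4 of the 8 Rothe cells):

[(2, 2, 0), (2, 5, 1), (3, 1, 0), (5, 4, 3)]


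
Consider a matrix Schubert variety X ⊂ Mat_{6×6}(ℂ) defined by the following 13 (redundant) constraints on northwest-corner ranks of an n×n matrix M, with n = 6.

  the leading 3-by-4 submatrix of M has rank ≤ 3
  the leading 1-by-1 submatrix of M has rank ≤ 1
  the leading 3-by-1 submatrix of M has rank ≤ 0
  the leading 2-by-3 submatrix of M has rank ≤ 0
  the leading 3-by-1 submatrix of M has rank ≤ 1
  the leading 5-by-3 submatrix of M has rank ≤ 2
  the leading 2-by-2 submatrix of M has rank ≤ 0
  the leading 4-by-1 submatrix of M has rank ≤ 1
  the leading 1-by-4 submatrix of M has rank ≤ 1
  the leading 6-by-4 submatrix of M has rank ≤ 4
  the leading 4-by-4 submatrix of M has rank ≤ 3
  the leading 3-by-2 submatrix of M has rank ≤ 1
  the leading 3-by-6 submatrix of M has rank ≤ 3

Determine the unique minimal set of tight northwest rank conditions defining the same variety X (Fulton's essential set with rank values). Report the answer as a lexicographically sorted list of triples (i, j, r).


Computing R[i][j] = min implied NW-rank bound (n=6, 13 conditions):

  R[1]: 0 0 0 1 1 1
  R[2]: 0 0 0 1 2 2
  R[3]: 0 1 1 2 3 3
  R[4]: 1 2 2 3 4 4
  R[5]: 1 2 2 3 4 5
  R[6]: 1 2 3 4 5 6

giving w = (4, 5, 2, 1, 6, 3) via Δ²R.

D(w) has 8 cells with 3 SE-corners; essential set:

[(2, 3, 0), (3, 1, 0), (5, 3, 2)]


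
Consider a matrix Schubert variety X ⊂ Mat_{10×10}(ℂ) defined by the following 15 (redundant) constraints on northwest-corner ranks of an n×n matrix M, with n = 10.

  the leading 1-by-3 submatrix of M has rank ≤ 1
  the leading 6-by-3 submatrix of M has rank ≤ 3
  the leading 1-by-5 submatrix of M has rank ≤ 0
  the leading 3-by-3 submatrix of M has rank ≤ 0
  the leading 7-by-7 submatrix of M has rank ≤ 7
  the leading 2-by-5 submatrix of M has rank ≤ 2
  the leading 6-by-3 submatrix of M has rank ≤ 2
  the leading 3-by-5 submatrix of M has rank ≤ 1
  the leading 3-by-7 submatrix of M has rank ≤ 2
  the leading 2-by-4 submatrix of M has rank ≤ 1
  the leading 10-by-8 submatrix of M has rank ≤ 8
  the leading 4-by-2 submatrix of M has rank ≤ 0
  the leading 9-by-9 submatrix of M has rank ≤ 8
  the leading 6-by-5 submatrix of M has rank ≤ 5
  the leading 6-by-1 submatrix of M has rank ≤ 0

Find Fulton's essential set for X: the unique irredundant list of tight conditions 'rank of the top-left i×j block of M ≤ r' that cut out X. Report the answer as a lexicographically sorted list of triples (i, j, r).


Computing R[i][j] = min implied NW-rank bound (n=10, 15 conditions):

  i=1: 0 0 0 0 0 1 1 1 1 1
  i=2: 0 0 0 1 1 2 2 2 2 2
  i=3: 0 0 0 1 1 2 2 3 3 3
  i=4: 0 0 1 2 2 3 3 4 4 4
  i=5: 0 1 2 3 3 4 4 5 5 5
  i=6: 0 1 2 3 4 5 5 6 6 6
  i=7: 1 2 3 4 5 6 6 7 7 7
  i=8: 1 2 3 4 5 6 7 8 8 8
  i=9: 1 2 3 4 5 6 7 8 8 9
  i=10: 1 2 3 4 5 6 7 8 9 10

giving w = (6, 4, 8, 3, 2, 5, 1, 7, 10, 9) via Δ²R.

D(w) has 18 cells with 7 SE-corners; essential set:

[(1, 5, 0), (3, 3, 0), (3, 5, 1), (3, 7, 2), (4, 2, 0), (6, 1, 0), (9, 9, 8)]


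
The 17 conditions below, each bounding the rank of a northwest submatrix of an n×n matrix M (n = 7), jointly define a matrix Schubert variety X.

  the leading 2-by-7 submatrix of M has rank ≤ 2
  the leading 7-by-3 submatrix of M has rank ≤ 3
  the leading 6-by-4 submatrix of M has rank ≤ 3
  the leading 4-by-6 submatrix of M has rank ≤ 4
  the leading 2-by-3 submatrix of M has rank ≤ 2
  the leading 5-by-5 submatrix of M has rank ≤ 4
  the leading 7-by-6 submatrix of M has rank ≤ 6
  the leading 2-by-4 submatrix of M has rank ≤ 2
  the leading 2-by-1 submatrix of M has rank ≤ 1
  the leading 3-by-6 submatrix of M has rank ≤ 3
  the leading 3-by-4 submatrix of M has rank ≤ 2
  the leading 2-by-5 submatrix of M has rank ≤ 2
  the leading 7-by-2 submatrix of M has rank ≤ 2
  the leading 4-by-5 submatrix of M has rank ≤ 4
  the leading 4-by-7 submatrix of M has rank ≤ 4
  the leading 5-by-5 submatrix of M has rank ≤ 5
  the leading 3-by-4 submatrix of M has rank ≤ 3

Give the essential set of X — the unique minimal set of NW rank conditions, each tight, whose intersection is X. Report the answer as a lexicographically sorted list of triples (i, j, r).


Reconstructing r_w from the 17 given conditions:

  row 1: 1  1  1  1  1  1  1
  row 2: 1  2  2  2  2  2  2
  row 3: 1  2  2  2  3  3  3
  row 4: 1  2  3  3  4  4  4
  row 5: 1  2  3  3  4  5  5
  row 6: 1  2  3  3  4  5  6
  row 7: 1  2  3  4  5  6  7

so w = (1, 2, 5, 3, 6, 7, 4).

ℓ(w)=4; the 2 essential cells (i,j,r):

[(3, 4, 2), (6, 4, 3)]


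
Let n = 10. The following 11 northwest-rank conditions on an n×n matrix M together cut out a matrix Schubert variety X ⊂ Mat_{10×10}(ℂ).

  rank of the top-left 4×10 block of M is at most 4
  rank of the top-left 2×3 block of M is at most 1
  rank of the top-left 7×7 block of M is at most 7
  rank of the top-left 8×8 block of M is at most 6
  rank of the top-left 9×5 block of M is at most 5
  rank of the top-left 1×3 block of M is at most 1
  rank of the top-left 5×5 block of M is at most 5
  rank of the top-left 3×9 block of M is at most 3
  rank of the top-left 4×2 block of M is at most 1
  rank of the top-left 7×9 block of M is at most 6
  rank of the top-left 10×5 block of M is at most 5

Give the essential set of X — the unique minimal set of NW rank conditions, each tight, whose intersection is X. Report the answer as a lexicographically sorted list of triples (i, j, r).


Propagating the 11 rank bounds to every northwest block:

  i=1: 1 | 1 | 1 | 1 | 1 | 1 | 1 | 1 | 1 | 1
  i=2: 1 | 1 | 1 | 2 | 2 | 2 | 2 | 2 | 2 | 2
  i=3: 1 | 1 | 2 | 3 | 3 | 3 | 3 | 3 | 3 | 3
  i=4: 1 | 1 | 2 | 3 | 4 | 4 | 4 | 4 | 4 | 4
  i=5: 1 | 2 | 3 | 4 | 5 | 5 | 5 | 5 | 5 | 5
  i=6: 1 | 2 | 3 | 4 | 5 | 6 | 6 | 6 | 6 | 6
  i=7: 1 | 2 | 3 | 4 | 5 | 6 | 6 | 6 | 6 | 7
  i=8: 1 | 2 | 3 | 4 | 5 | 6 | 6 | 6 | 7 | 8
  i=9: 1 | 2 | 3 | 4 | 5 | 6 | 7 | 7 | 8 | 9
  i=10: 1 | 2 | 3 | 4 | 5 | 6 | 7 | 8 | 9 | 10

second differences of R give the permutation w = (1, 4, 3, 5, 2, 6, 10, 9, 7, 8).

|D(w)|=9, |Ess(w)|=4:

[(2, 3, 1), (4, 2, 1), (7, 9, 6), (8, 8, 6)]


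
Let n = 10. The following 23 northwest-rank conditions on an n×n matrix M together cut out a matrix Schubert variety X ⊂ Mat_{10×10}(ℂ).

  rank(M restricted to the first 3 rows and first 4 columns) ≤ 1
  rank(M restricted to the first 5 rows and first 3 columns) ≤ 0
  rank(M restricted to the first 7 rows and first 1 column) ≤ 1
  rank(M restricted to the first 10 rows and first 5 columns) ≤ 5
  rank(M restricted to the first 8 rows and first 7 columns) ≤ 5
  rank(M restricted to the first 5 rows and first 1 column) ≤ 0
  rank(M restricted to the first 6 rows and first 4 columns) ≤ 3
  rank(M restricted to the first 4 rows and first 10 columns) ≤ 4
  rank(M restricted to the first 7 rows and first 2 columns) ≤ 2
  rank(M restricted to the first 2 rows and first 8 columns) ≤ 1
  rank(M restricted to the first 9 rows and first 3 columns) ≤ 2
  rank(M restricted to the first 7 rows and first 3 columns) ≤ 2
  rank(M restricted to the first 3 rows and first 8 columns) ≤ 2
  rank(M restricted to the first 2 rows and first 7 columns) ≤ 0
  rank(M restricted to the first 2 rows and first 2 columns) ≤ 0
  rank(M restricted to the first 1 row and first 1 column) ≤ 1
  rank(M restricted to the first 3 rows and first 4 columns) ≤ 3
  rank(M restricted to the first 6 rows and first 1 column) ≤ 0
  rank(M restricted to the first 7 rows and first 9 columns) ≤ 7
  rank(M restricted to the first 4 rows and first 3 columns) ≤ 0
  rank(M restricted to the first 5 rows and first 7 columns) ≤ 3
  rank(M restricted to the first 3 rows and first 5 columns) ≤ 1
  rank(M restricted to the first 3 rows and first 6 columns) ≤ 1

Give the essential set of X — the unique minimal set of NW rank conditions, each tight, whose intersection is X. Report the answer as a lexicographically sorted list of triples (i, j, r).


The tightest implied rank at each (i,j), from the 23 conditions:

  0 0 0 0 0 0 0 1 1 1
  0 0 0 0 0 0 0 1 2 2
  0 0 0 1 1 1 1 2 3 3
  0 0 0 1 2 2 2 3 4 4
  0 0 0 1 2 3 3 4 5 5
  0 1 1 2 3 4 4 5 6 6
  1 2 2 3 4 5 5 6 7 7
  1 2 2 3 4 5 5 6 7 8
  1 2 2 3 4 5 6 7 8 9
  1 2 3 4 5 6 7 8 9 10

so w = (8, 9, 4, 5, 6, 2, 1, 10, 7, 3).

5 SE-corners of the 27-cell Rothe diagram give Ess(w):

[(2, 7, 0), (5, 3, 0), (6, 1, 0), (8, 7, 5), (9, 3, 2)]


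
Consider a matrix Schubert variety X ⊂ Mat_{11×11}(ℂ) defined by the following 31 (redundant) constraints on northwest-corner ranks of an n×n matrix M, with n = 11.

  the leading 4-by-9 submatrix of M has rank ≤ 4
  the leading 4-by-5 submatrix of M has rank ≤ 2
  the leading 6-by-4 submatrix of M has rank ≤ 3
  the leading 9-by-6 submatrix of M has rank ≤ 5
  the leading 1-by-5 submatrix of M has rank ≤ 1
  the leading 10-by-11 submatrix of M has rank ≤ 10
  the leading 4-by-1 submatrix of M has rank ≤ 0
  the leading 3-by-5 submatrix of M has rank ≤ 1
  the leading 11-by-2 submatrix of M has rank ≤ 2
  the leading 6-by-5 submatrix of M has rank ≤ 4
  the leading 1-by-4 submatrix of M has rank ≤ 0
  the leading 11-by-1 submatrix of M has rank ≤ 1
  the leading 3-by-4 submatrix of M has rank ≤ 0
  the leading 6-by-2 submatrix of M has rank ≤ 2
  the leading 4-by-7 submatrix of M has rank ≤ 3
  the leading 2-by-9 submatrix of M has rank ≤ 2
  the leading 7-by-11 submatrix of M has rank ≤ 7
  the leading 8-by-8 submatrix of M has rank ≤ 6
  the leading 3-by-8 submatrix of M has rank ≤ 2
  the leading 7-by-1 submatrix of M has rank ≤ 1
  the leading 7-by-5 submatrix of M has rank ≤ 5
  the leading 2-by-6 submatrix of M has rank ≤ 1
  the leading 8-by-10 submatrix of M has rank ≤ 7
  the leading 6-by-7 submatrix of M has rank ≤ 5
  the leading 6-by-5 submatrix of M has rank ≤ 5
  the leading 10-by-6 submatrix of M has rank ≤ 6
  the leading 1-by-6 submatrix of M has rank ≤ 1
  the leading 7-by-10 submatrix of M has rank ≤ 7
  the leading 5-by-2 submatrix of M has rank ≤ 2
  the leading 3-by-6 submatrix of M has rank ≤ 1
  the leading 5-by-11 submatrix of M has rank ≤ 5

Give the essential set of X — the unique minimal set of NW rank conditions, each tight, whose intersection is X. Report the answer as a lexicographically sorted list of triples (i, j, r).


Propagating the 31 rank bounds to every northwest block:

  0  0  0  0  1  1  1  1  1  1  1
  0  0  0  0  1  1  2  2  2  2  2
  0  0  0  0  1  1  2  2  3  3  3
  0  1  1  1  2  2  3  3  4  4  4
  1  2  2  2  3  3  4  4  5  5  5
  1  2  3  3  4  4  5  5  6  6  6
  1  2  3  4  5  5  6  6  7  7  7
  1  2  3  4  5  5  6  6  7  7  8
  1  2  3  4  5  5  6  7  8  8  9
  1  2  3  4  5  6  7  8  9  9  10
  1  2  3  4  5  6  7  8  9  10  11

reading off 1-entries of Δ²R: w = (5, 7, 9, 2, 1, 3, 4, 11, 8, 6, 10).

D(w) has 20 cells with 7 SE-corners; essential set:

[(3, 4, 0), (3, 6, 1), (3, 8, 2), (4, 1, 0), (8, 8, 6), (8, 10, 7), (9, 6, 5)]


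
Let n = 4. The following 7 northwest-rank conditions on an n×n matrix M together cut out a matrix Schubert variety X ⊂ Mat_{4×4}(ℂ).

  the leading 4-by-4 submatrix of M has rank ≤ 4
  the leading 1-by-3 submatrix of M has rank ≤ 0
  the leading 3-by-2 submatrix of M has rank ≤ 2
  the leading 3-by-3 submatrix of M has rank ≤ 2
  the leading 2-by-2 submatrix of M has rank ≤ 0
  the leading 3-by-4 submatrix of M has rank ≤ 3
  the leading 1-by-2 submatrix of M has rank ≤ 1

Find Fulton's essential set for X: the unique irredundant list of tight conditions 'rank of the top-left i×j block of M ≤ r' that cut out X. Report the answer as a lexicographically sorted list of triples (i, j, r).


Reconstructing r_w from the 7 given conditions:

  i=1: 0 | 0 | 0 | 1
  i=2: 0 | 0 | 1 | 2
  i=3: 1 | 1 | 2 | 3
  i=4: 1 | 2 | 3 | 4

the unique w with this rank table is (4, 3, 1, 2).

Fulton essential set (2 of the 5 Rothe cells):

[(1, 3, 0), (2, 2, 0)]


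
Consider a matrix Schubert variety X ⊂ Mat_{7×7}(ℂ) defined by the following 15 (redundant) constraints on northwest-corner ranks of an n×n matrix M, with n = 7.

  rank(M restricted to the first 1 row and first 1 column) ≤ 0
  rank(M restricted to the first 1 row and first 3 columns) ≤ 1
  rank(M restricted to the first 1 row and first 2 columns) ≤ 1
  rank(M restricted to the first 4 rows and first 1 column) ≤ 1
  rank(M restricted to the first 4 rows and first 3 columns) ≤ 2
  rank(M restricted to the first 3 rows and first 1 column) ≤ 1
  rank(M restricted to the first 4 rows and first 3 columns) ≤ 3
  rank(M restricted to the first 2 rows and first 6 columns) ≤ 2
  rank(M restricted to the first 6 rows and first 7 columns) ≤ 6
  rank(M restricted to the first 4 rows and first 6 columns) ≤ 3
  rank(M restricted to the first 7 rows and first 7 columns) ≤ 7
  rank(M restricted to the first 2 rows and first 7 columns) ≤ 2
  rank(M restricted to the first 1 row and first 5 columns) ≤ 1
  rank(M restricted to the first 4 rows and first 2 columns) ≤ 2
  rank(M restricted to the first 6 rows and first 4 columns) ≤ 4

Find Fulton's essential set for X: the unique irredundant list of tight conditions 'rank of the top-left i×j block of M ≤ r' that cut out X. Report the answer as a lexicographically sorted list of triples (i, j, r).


The tightest implied rank at each (i,j), from the 15 conditions:

  i=1: 0 | 1 | 1 | 1 | 1 | 1 | 1
  i=2: 1 | 2 | 2 | 2 | 2 | 2 | 2
  i=3: 1 | 2 | 2 | 3 | 3 | 3 | 3
  i=4: 1 | 2 | 2 | 3 | 3 | 3 | 4
  i=5: 1 | 2 | 3 | 4 | 4 | 4 | 5
  i=6: 1 | 2 | 3 | 4 | 5 | 5 | 6
  i=7: 1 | 2 | 3 | 4 | 5 | 6 | 7

the unique w with this rank table is (2, 1, 4, 7, 3, 5, 6).

|D(w)|=5, |Ess(w)|=3:

[(1, 1, 0), (4, 3, 2), (4, 6, 3)]


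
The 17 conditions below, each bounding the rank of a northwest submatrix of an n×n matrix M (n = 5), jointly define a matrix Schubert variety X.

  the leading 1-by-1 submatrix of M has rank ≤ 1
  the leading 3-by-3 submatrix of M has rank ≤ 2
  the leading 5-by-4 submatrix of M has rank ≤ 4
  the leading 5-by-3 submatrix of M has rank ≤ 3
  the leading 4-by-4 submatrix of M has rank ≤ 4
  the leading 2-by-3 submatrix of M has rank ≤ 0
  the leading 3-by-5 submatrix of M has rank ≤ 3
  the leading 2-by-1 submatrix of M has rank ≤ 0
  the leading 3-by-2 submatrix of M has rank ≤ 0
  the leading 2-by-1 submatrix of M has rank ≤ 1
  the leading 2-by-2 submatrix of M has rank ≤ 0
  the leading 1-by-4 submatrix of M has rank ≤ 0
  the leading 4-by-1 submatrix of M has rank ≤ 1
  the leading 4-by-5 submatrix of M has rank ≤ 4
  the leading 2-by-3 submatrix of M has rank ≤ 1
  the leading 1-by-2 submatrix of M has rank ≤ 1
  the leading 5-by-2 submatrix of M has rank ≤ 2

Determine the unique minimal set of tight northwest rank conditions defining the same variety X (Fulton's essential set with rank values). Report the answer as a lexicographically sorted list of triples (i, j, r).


Rank table r_w(5×5) implied by the 17 constraints:

  i=1: 0 0 0 0 1
  i=2: 0 0 0 1 2
  i=3: 0 0 1 2 3
  i=4: 1 1 2 3 4
  i=5: 1 2 3 4 5

giving w = (5, 4, 3, 1, 2) via Δ²R.

Fulton essential set (3 of the 9 Rothe cells):

[(1, 4, 0), (2, 3, 0), (3, 2, 0)]


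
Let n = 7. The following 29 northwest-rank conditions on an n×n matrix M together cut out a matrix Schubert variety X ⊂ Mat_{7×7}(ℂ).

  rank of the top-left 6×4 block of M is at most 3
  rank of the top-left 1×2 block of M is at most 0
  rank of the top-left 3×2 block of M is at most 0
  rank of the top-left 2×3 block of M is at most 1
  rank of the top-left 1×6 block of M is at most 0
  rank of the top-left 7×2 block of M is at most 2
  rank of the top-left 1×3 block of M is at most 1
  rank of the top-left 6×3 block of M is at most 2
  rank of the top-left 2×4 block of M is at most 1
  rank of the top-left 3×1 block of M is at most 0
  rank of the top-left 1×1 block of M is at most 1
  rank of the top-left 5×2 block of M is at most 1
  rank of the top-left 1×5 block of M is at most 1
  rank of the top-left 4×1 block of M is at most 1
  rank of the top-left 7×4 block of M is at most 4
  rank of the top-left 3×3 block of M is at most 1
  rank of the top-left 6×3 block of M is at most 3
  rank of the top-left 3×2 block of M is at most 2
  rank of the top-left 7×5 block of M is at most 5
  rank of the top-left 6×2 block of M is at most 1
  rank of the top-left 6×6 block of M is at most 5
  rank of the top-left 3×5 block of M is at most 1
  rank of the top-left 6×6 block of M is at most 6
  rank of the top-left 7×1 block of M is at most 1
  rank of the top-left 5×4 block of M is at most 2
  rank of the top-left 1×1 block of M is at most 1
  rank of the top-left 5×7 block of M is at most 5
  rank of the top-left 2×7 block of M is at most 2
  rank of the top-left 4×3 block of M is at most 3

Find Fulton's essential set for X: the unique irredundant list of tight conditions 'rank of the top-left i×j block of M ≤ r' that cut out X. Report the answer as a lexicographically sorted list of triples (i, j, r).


The tightest implied rank at each (i,j), from the 29 conditions:

  row 1: 0, 0, 0, 0, 0, 0, 1
  row 2: 0, 0, 1, 1, 1, 1, 2
  row 3: 0, 0, 1, 1, 1, 2, 3
  row 4: 1, 1, 2, 2, 2, 3, 4
  row 5: 1, 1, 2, 2, 3, 4, 5
  row 6: 1, 1, 2, 3, 4, 5, 6
  row 7: 1, 2, 3, 4, 5, 6, 7

second differences of R give the permutation w = (7, 3, 6, 1, 5, 4, 2).

ℓ(w)=15; the 5 essential cells (i,j,r):

[(1, 6, 0), (3, 2, 0), (3, 5, 1), (5, 4, 2), (6, 2, 1)]
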